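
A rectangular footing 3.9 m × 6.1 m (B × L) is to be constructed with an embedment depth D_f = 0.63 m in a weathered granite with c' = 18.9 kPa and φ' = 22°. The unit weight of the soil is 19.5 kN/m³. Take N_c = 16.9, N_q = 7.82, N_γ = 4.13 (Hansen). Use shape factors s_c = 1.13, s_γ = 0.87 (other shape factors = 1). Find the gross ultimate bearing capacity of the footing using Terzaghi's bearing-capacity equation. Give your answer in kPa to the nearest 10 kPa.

Effective surcharge at the founding depth q = γ·D_f = 19.5 × 0.63 = 12.285 kPa.
q_ult = c·N_c·s_c + q·N_q + 0.5·γ·B·N_γ·s_γ
     = 18.9 × 16.9 × 1.13 + 12.285 × 7.82 + 0.5 × 19.5 × 3.9 × 4.13 × 0.87
     = 360.93 + 96.069 + 136.63 = 593.63 kPa.

q_ult ≈ 590 kPa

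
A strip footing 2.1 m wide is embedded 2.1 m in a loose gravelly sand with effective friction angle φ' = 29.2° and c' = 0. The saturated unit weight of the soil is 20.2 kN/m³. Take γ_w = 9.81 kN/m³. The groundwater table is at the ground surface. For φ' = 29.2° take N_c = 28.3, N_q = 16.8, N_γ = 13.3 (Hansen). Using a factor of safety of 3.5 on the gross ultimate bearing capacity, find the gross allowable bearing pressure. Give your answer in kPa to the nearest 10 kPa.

Water table at ground surface, so effective unit weight γ' = 20.2 − 9.81 = 10.39 kN/m³ is used throughout; overburden q = 10.39 × 2.1 = 21.819 kPa; the same γ' applies in the ½γBN_γ term.
Surcharge term q·N_q = 21.819 × 16.8 = 366.56 kPa; self-weight term 0.5·γ·B·N_γ = 0.5 × 10.39 × 2.1 × 13.3 = 145.1 kPa.
q_ult = 366.56 + 145.1 = 511.66 kPa.
q_all = 511.66 / 3.5 = 146.19 kPa.

q_all ≈ 150 kPa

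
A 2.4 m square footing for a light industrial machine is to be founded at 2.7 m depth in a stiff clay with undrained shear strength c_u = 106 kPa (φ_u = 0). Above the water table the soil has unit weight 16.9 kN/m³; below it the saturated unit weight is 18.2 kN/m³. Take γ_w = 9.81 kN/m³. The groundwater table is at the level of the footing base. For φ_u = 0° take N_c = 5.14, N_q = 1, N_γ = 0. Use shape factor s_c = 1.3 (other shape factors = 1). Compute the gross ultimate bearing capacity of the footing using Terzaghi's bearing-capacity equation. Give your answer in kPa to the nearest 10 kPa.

q_ult ≈ 750 kPa

Overburden at base level: q = 16.9 × 2.7 = 45.63 kPa.
Cohesion term c·N_c·s_c = 106 × 5.14 × 1.3 = 708.29 kPa; surcharge term q·N_q = 45.63 × 1 = 45.63 kPa.
q_ult = 708.29 + 45.63 = 753.92 kPa.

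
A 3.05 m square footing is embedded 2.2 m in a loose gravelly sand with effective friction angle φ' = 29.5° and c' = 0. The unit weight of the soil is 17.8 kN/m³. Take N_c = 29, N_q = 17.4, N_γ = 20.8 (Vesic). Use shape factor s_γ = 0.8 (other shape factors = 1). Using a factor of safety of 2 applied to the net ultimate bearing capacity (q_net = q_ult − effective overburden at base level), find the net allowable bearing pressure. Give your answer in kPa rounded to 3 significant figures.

q_all(net) ≈ 547 kPa

Effective surcharge at the founding depth q = γ·D_f = 17.8 × 2.2 = 39.16 kPa.
q_ult = q·N_q + 0.5·γ·B·N_γ·s_γ
     = 39.16 × 17.4 + 0.5 × 17.8 × 3.05 × 20.8 × 0.8
     = 681.38 + 451.69 = 1133.1 kPa.
Net ultimate: q_net = 1133.1 − 39.16 = 1093.9 kPa.
q_all(net) = 1093.9 / 2 = 546.96 kPa.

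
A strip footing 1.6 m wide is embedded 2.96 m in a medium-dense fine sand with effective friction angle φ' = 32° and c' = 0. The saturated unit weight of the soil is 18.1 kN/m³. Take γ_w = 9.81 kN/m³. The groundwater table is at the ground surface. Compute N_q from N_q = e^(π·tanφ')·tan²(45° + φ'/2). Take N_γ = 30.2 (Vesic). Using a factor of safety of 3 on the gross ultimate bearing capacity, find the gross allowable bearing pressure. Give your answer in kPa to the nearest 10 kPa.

N_q = e^(π·tan32°)·tan²(61°) = 23.18.
γ' = 18.1 − 9.81 = 8.29 kN/m³ (submerged throughout). q = 8.29 × 2.96 = 24.538 kPa; the same γ' applies in the ½γBN_γ term.
q·N_q = 24.538 × 23.177 = 568.72 kPa
0.5·γ·B·N_γ = 0.5 × 8.29 × 1.6 × 30.2 = 200.29 kPa
q_ult = 568.72 + 200.29 = 769.01 kPa.
q_all = 769.01 / 3 = 256.34 kPa.

q_all ≈ 260 kPa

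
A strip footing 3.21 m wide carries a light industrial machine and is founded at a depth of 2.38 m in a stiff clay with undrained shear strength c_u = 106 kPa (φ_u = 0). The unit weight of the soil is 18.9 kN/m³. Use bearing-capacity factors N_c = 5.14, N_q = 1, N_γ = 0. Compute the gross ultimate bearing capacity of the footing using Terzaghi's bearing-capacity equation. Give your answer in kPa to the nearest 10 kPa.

Effective surcharge at the founding depth q = γ·D_f = 18.9 × 2.38 = 44.982 kPa.
q_ult = c·N_c + q·N_q
     = 106 × 5.14 + 44.982 × 1
     = 544.84 + 44.982 = 589.82 kPa.

q_ult ≈ 590 kPa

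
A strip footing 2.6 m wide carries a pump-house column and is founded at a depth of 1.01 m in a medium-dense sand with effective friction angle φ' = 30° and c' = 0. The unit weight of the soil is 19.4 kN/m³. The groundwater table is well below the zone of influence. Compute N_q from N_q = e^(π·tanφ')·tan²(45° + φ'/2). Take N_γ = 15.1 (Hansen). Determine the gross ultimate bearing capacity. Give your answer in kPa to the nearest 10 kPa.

tan30° = 0.5774, so N_q = e^(π×0.5774)·tan²(60°) = 6.134 × 3.0 = 18.4.
Overburden at base level: q = 19.4 × 1.01 = 19.594 kPa.
Surcharge term q·N_q = 19.594 × 18.401 = 360.55 kPa; self-weight term 0.5·γ·B·N_γ = 0.5 × 19.4 × 2.6 × 15.1 = 380.82 kPa.
q_ult = 360.55 + 380.82 = 741.37 kPa.

q_ult ≈ 740 kPa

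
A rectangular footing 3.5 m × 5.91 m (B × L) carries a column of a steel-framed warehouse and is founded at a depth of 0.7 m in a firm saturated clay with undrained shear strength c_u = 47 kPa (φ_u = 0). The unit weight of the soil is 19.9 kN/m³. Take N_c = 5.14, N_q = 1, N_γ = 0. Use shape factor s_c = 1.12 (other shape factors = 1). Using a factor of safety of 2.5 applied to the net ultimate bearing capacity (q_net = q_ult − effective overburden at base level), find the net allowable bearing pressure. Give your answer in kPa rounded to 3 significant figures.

q_all(net) ≈ 108 kPa

q = γ·D_f = 19.9 × 0.7 = 13.93 kPa.
c·N_c·s_c = 47 × 5.14 × 1.12 = 270.57 kPa
q·N_q = 13.93 × 1 = 13.93 kPa
q_ult = 270.57 + 13.93 = 284.5 kPa.
Net ultimate: q_net = 284.5 − 13.93 = 270.57 kPa.
q_all(net) = 270.57 / 2.5 = 108.23 kPa.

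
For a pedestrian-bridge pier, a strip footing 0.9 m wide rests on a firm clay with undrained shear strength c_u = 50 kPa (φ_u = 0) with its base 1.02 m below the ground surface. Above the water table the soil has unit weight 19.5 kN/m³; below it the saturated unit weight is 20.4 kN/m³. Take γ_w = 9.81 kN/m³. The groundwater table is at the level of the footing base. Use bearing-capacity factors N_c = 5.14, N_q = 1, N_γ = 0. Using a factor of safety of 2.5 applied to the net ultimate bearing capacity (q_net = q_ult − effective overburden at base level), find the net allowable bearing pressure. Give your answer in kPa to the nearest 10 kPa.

q_all(net) ≈ 100 kPa

Overburden at base level: q = 19.5 × 1.02 = 19.89 kPa.
Cohesion term c·N_c = 50 × 5.14 = 257 kPa; surcharge term q·N_q = 19.89 × 1 = 19.89 kPa.
q_ult = 257 + 19.89 = 276.89 kPa.
Net ultimate: q_net = 276.89 − 19.89 = 257 kPa.
q_all(net) = 257 / 2.5 = 102.8 kPa.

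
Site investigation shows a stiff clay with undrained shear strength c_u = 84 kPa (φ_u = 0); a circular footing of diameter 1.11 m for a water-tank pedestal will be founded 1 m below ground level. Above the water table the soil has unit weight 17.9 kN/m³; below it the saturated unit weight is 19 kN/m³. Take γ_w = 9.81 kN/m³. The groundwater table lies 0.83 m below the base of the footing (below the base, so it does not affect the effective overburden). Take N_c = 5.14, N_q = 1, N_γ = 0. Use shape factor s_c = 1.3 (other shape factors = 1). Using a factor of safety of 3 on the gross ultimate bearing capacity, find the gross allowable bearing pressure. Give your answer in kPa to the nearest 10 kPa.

q_all ≈ 190 kPa

Effective surcharge at the founding depth q = γ·D_f = 17.9 × 1 = 17.9 kPa.
q_ult = c·N_c·s_c + q·N_q
     = 84 × 5.14 × 1.3 + 17.9 × 1
     = 561.29 + 17.9 = 579.19 kPa.
q_all = 579.19 / 3 = 193.06 kPa.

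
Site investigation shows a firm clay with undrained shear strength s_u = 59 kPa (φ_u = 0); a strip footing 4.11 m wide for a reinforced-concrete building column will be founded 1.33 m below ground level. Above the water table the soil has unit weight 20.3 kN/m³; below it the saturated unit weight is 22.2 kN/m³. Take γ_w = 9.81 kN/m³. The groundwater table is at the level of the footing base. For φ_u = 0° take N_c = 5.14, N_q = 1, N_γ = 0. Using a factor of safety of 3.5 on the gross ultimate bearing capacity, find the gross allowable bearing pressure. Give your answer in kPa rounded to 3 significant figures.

q = γ·D_f = 20.3 × 1.33 = 26.999 kPa.
c·N_c = 59 × 5.14 = 303.26 kPa
q·N_q = 26.999 × 1 = 26.999 kPa
q_ult = 303.26 + 26.999 = 330.26 kPa.
q_all = 330.26 / 3.5 = 94.36 kPa.

q_all ≈ 94.4 kPa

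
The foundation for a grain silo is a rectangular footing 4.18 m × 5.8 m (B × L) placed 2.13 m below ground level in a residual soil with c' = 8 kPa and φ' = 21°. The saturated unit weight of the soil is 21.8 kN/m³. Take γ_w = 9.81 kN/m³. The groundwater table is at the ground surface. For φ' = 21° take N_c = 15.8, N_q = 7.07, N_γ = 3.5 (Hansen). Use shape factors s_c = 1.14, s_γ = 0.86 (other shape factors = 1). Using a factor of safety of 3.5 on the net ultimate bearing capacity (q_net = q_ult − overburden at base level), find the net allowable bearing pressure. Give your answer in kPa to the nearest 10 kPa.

γ' = 21.8 − 9.81 = 11.99 kN/m³ (submerged throughout). q = 11.99 × 2.13 = 25.539 kPa; the same γ' applies in the ½γBN_γ term.
c·N_c·s_c = 8 × 15.8 × 1.14 = 144.1 kPa
q·N_q = 25.539 × 7.07 = 180.56 kPa
0.5·γ·B·N_γ·s_γ = 0.5 × 11.99 × 4.18 × 3.5 × 0.86 = 75.428 kPa
q_ult = 144.1 + 180.56 + 75.428 = 400.08 kPa.
q_net = 400.08 − 25.539 = 374.54 kPa.
q_all(net) = 374.54 / 3.5 = 107.01 kPa.

q_all(net) ≈ 110 kPa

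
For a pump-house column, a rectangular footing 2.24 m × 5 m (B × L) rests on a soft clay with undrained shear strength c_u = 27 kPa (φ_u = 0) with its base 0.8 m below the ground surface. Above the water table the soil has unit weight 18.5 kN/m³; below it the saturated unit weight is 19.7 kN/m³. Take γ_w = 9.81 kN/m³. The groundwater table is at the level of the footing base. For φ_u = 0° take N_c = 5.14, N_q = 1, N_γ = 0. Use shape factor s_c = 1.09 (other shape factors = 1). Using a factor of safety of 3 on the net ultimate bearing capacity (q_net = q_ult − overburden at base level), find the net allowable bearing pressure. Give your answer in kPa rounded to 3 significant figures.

Effective surcharge at the founding depth q = γ·D_f = 18.5 × 0.8 = 14.8 kPa.
q_ult = c·N_c·s_c + q·N_q
     = 27 × 5.14 × 1.09 + 14.8 × 1
     = 151.27 + 14.8 = 166.07 kPa.
q_net = 166.07 − 14.8 = 151.27 kPa.
q_all(net) = 151.27 / 3 = 50.423 kPa.

q_all(net) ≈ 50.4 kPa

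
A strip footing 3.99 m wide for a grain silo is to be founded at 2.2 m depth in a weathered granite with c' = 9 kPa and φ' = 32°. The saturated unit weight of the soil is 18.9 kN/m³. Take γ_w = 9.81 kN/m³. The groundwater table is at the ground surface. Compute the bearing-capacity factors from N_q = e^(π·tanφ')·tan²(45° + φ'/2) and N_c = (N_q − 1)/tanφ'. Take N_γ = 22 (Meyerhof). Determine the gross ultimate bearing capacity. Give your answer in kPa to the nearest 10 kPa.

q_ult ≈ 1180 kPa

tan32° = 0.6249, so N_q = e^(π×0.6249)·tan²(61°) = 7.121 × 3.255 = 23.18.
N_c = (23.18 − 1)/tan32° = 35.49.
Water table at ground surface, so effective unit weight γ' = 18.9 − 9.81 = 9.09 kN/m³ is used throughout; overburden q = 9.09 × 2.2 = 19.998 kPa; the same γ' applies in the ½γBN_γ term.
Cohesion term c·N_c = 9 × 35.49 = 319.41 kPa; surcharge term q·N_q = 19.998 × 23.177 = 463.49 kPa; self-weight term 0.5·γ·B·N_γ = 0.5 × 9.09 × 3.99 × 22 = 398.96 kPa.
q_ult = 319.41 + 463.49 + 398.96 = 1181.9 kPa.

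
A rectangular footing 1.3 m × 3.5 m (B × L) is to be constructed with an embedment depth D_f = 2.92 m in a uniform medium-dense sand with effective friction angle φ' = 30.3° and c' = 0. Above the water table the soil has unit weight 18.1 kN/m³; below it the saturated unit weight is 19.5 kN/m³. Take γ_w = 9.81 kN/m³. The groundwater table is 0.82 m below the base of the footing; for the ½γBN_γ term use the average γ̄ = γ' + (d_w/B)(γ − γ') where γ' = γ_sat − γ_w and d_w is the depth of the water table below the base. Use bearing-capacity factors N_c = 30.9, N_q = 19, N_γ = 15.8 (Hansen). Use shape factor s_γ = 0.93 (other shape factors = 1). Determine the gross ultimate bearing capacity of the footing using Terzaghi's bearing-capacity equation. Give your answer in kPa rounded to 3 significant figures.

q_ult ≈ 1150 kPa

q = γ·D_f = 18.1 × 2.92 = 52.852 kPa.
γ' = 9.69 kN/m³; averaging over the depth B below the base, γ̄ = γ' + (d_w/B)(γ − γ') = 14.995 kN/m³.
q·N_q = 52.852 × 19 = 1004.2 kPa
0.5·γ·B·N_γ·s_γ = 0.5 × 14.995 × 1.3 × 15.8 × 0.93 = 143.22 kPa
q_ult = 1004.2 + 143.22 = 1147.4 kPa.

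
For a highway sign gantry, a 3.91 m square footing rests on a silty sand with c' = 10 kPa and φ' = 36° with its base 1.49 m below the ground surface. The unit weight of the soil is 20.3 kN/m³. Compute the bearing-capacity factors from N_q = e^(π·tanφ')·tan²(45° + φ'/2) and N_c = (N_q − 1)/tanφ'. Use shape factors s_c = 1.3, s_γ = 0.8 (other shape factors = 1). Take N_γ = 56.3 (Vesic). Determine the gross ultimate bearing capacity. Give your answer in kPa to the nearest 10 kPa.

q_ult ≈ 3590 kPa

tan36° = 0.7265, so N_q = e^(π×0.7265)·tan²(63°) = 9.801 × 3.852 = 37.75.
N_c = (37.75 − 1)/tan36° = 50.59.
q = γ·D_f = 20.3 × 1.49 = 30.247 kPa.
c·N_c·s_c = 10 × 50.585 × 1.3 = 657.61 kPa
q·N_q = 30.247 × 37.752 = 1141.9 kPa
0.5·γ·B·N_γ·s_γ = 0.5 × 20.3 × 3.91 × 56.3 × 0.8 = 1787.5 kPa
q_ult = 657.61 + 1141.9 + 1787.5 = 3587 kPa.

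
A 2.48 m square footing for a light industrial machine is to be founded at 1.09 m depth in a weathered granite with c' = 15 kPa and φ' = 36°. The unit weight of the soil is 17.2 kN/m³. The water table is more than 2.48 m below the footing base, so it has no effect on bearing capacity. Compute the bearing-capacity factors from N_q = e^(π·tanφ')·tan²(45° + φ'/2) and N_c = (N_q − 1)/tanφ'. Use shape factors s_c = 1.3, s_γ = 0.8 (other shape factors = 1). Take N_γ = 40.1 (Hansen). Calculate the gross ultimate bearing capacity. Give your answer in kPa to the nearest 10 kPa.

q_ult ≈ 2380 kPa

tan36° = 0.7265, so N_q = e^(π×0.7265)·tan²(63°) = 9.801 × 3.852 = 37.75.
N_c = (37.75 − 1)/tan36° = 50.59.
Effective surcharge at the founding depth q = γ·D_f = 17.2 × 1.09 = 18.748 kPa.
q_ult = c·N_c·s_c + q·N_q + 0.5·γ·B·N_γ·s_γ
     = 15 × 50.585 × 1.3 + 18.748 × 37.752 + 0.5 × 17.2 × 2.48 × 40.1 × 0.8
     = 986.42 + 707.78 + 684.2 = 2378.4 kPa.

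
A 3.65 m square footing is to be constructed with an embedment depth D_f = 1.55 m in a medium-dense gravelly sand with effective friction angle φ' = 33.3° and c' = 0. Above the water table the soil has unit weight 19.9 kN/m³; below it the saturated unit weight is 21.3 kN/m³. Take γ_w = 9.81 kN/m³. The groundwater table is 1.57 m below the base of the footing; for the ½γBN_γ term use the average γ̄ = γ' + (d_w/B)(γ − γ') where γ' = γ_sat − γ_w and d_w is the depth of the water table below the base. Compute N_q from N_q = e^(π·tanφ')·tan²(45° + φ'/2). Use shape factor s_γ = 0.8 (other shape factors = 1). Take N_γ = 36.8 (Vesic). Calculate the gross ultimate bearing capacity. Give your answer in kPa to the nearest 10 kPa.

tan33.3° = 0.6569, so N_q = e^(π×0.6569)·tan²(61.65°) = 7.875 × 3.435 = 27.05.
Overburden at base level: q = 19.9 × 1.55 = 30.845 kPa.
The water table is 1.57 m below the base (< B = 3.65 m), so the ½γBN_γ term uses γ̄ = γ' + (d_w/B)(γ − γ') = 11.49 + (1.57/3.65)(19.9 − 11.49) = 15.107 kN/m³.
Surcharge term q·N_q = 30.845 × 27.048 = 834.29 kPa; self-weight term 0.5·γ·B·N_γ·s_γ = 0.5 × 15.107 × 3.65 × 36.8 × 0.8 = 811.69 kPa.
q_ult = 834.29 + 811.69 = 1646 kPa.

q_ult ≈ 1650 kPa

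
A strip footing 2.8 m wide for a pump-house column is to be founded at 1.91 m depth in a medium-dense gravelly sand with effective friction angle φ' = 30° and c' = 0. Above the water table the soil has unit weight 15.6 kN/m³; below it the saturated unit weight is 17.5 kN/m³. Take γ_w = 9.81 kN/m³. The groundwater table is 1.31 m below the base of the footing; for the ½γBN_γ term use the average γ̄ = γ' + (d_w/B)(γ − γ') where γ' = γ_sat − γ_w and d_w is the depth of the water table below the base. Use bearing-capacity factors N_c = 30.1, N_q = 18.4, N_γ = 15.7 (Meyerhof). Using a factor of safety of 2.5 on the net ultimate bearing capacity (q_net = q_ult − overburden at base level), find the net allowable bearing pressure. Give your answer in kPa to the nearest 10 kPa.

q_all(net) ≈ 310 kPa

q = γ·D_f = 15.6 × 1.91 = 29.796 kPa.
γ' = 7.69 kN/m³; averaging over the depth B below the base, γ̄ = γ' + (d_w/B)(γ − γ') = 11.391 kN/m³.
q·N_q = 29.796 × 18.4 = 548.25 kPa
0.5·γ·B·N_γ = 0.5 × 11.391 × 2.8 × 15.7 = 250.37 kPa
q_ult = 548.25 + 250.37 = 798.62 kPa.
q_net = 798.62 − 29.796 = 768.82 kPa.
q_all(net) = 768.82 / 2.5 = 307.53 kPa.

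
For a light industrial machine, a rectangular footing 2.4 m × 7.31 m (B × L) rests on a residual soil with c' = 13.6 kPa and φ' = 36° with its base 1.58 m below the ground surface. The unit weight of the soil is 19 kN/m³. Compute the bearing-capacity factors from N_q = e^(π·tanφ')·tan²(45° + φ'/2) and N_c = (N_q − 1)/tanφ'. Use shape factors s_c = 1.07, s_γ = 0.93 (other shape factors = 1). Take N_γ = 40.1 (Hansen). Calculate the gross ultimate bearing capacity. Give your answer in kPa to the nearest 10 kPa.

q_ult ≈ 2720 kPa

tan36° = 0.7265, so N_q = e^(π×0.7265)·tan²(63°) = 9.801 × 3.852 = 37.75.
N_c = (37.75 − 1)/tan36° = 50.59.
Overburden at base level: q = 19 × 1.58 = 30.02 kPa.
Cohesion term c·N_c·s_c = 13.6 × 50.585 × 1.07 = 736.12 kPa; surcharge term q·N_q = 30.02 × 37.752 = 1133.3 kPa; self-weight term 0.5·γ·B·N_γ·s_γ = 0.5 × 19 × 2.4 × 40.1 × 0.93 = 850.28 kPa.
q_ult = 736.12 + 1133.3 + 850.28 = 2719.7 kPa.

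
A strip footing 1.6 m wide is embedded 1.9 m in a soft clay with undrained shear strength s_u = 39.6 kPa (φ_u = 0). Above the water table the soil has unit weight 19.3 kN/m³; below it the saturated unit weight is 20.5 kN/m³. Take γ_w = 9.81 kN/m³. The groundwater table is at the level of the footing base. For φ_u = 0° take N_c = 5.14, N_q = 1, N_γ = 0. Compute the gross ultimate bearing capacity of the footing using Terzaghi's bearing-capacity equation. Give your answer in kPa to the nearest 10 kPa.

Effective surcharge at the founding depth q = γ·D_f = 19.3 × 1.9 = 36.67 kPa.
q_ult = c·N_c + q·N_q
     = 39.6 × 5.14 + 36.67 × 1
     = 203.54 + 36.67 = 240.21 kPa.

q_ult ≈ 240 kPa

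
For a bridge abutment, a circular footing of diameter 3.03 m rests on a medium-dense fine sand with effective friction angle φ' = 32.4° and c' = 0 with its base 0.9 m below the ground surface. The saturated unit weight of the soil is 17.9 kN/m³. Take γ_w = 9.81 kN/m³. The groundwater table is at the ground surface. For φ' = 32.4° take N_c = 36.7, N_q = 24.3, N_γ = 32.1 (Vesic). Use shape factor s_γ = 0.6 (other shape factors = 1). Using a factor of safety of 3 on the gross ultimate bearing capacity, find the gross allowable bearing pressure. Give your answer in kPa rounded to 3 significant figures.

q_all ≈ 138 kPa

With the water table at the surface the whole profile is submerged: γ' = 17.9 − 9.81 = 8.09 kN/m³, so q = γ'·D_f = 7.281 kPa; the same γ' applies in the ½γBN_γ term.
q_ult = q·N_q + 0.5·γ·B·N_γ·s_γ
     = 7.281 × 24.3 + 0.5 × 8.09 × 3.03 × 32.1 × 0.6
     = 176.93 + 236.06 = 412.99 kPa.
q_all = 412.99 / 3 = 137.66 kPa.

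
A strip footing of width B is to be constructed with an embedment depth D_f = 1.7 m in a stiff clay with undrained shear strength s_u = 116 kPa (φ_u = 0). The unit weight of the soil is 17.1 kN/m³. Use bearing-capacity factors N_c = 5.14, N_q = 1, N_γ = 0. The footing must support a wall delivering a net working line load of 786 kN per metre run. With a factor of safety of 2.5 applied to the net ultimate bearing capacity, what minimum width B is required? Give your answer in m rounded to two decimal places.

Overburden at base level: q = 17.1 × 1.7 = 29.07 kPa.
Cohesion term c·N_c = 116 × 5.14 = 596.24 kPa; surcharge term q·N_q = 29.07 × 1 = 29.07 kPa.
q_ult = 596.24 + 29.07 = 625.31 kPa.
For φ = 0 the ½γBN_γ term vanishes, so q_ult is independent of B. q_net = 625.31 − 29.07 = 596.24 kPa; q_all(net) = 596.24/2.5 = 238.5 kPa.
Required width B = w / q_all(net) = 786 / 238.5 = 3.296 m.

B = 3.30 m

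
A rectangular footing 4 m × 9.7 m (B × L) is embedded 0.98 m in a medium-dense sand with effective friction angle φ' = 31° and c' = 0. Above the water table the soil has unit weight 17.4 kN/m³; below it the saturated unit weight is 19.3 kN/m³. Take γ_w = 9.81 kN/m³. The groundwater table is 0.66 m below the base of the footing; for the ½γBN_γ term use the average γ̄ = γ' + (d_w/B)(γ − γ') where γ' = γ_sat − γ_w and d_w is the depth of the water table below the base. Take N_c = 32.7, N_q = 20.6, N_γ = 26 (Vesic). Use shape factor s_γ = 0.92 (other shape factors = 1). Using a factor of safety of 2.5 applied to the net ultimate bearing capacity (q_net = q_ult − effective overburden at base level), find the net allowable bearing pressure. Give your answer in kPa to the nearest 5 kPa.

Overburden at base level: q = 17.4 × 0.98 = 17.052 kPa.
The water table is 0.66 m below the base (< B = 4 m), so the ½γBN_γ term uses γ̄ = γ' + (d_w/B)(γ − γ') = 9.49 + (0.66/4)(17.4 − 9.49) = 10.795 kN/m³.
Surcharge term q·N_q = 17.052 × 20.6 = 351.27 kPa; self-weight term 0.5·γ·B·N_γ·s_γ = 0.5 × 10.795 × 4 × 26 × 0.92 = 516.44 kPa.
q_ult = 351.27 + 516.44 = 867.71 kPa.
Net ultimate: q_net = 867.71 − 17.052 = 850.66 kPa.
q_all(net) = 850.66 / 2.5 = 340.26 kPa.

q_all(net) ≈ 340 kPa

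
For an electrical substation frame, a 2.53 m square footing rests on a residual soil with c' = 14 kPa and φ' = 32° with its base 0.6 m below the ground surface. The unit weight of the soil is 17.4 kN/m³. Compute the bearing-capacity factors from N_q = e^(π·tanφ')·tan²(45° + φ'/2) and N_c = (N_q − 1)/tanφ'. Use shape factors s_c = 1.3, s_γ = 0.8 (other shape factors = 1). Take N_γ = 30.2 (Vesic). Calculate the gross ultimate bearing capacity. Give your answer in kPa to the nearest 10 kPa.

tan32° = 0.6249, so N_q = e^(π×0.6249)·tan²(61°) = 7.121 × 3.255 = 23.18.
N_c = (23.18 − 1)/tan32° = 35.49.
Effective surcharge at the founding depth q = γ·D_f = 17.4 × 0.6 = 10.44 kPa.
q_ult = c·N_c·s_c + q·N_q + 0.5·γ·B·N_γ·s_γ
     = 14 × 35.49 × 1.3 + 10.44 × 23.177 + 0.5 × 17.4 × 2.53 × 30.2 × 0.8
     = 645.92 + 241.97 + 531.79 = 1419.7 kPa.

q_ult ≈ 1420 kPa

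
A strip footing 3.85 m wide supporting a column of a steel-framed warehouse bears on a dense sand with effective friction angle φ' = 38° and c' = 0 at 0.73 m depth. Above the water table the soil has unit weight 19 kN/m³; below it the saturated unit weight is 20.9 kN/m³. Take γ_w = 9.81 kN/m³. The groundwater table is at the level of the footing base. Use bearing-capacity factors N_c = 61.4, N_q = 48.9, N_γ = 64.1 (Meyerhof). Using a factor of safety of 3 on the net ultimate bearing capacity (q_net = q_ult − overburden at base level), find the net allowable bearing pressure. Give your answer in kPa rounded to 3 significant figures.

Overburden at base level: q = 19 × 0.73 = 13.87 kPa.
Below the base the soil is submerged, so the ½γBN_γ term uses γ' = 20.9 − 9.81 = 11.09 kN/m³.
Surcharge term q·N_q = 13.87 × 48.9 = 678.24 kPa; self-weight term 0.5·γ·B·N_γ = 0.5 × 11.09 × 3.85 × 64.1 = 1368.4 kPa.
q_ult = 678.24 + 1368.4 = 2046.7 kPa.
q_net = 2046.7 − 13.87 = 2032.8 kPa.
q_all(net) = 2032.8 / 3 = 677.6 kPa.

q_all(net) ≈ 678 kPa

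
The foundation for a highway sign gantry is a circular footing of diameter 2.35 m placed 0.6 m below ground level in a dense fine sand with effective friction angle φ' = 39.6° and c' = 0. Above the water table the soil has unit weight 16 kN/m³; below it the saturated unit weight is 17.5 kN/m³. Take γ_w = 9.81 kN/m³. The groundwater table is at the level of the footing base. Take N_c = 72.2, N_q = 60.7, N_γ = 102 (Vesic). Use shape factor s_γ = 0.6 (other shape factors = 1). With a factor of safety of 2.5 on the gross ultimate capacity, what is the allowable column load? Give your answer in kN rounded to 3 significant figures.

P_all ≈ 1970 kN

Effective surcharge at the founding depth q = γ·D_f = 16 × 0.6 = 9.6 kPa.
The water table coincides with the base, so in the self-weight term γ → γ' = 7.69 kN/m³.
q_ult = q·N_q + 0.5·γ·B·N_γ·s_γ
     = 9.6 × 60.7 + 0.5 × 7.69 × 2.35 × 102 × 0.6
     = 582.72 + 552.99 = 1135.7 kPa.
Gross allowable pressure q_all = 1135.7 / 2.5 = 454.28 kPa.
Footing area = 4.3374 m², so allowable column load = 454.28 × 4.3374 = 1970.4 kN.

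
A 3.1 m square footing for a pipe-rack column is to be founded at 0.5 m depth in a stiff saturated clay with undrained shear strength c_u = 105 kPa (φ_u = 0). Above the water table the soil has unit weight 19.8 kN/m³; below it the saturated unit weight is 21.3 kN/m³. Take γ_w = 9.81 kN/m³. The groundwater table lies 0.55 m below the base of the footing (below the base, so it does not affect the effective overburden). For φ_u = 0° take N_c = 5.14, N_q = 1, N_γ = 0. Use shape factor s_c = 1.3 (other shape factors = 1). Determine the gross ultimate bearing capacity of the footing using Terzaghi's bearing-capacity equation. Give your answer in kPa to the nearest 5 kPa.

Overburden at base level: q = 19.8 × 0.5 = 9.9 kPa.
Cohesion term c·N_c·s_c = 105 × 5.14 × 1.3 = 701.61 kPa; surcharge term q·N_q = 9.9 × 1 = 9.9 kPa.
q_ult = 701.61 + 9.9 = 711.51 kPa.

q_ult ≈ 710 kPa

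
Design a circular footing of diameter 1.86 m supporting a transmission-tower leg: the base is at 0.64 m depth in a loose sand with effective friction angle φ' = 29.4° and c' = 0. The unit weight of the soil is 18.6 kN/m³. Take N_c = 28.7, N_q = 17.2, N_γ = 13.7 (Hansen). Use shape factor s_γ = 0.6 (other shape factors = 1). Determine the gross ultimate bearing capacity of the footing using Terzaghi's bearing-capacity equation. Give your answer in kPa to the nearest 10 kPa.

q_ult ≈ 350 kPa

q = γ·D_f = 18.6 × 0.64 = 11.904 kPa.
q·N_q = 11.904 × 17.2 = 204.75 kPa
0.5·γ·B·N_γ·s_γ = 0.5 × 18.6 × 1.86 × 13.7 × 0.6 = 142.19 kPa
q_ult = 204.75 + 142.19 = 346.94 kPa.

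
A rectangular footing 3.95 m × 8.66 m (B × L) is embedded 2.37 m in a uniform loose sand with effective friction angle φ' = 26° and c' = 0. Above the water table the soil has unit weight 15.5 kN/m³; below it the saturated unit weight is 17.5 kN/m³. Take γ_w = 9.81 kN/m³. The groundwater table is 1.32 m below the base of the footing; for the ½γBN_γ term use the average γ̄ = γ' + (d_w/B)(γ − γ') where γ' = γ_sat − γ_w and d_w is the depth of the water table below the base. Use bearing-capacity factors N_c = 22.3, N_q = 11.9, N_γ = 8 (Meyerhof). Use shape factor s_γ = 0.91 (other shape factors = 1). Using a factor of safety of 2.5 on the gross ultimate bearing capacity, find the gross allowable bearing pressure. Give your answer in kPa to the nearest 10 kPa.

q = γ·D_f = 15.5 × 2.37 = 36.735 kPa.
γ' = 7.69 kN/m³; averaging over the depth B below the base, γ̄ = γ' + (d_w/B)(γ − γ') = 10.3 kN/m³.
q·N_q = 36.735 × 11.9 = 437.15 kPa
0.5·γ·B·N_γ·s_γ = 0.5 × 10.3 × 3.95 × 8 × 0.91 = 148.09 kPa
q_ult = 437.15 + 148.09 = 585.24 kPa.
q_all = 585.24 / 2.5 = 234.1 kPa.

q_all ≈ 230 kPa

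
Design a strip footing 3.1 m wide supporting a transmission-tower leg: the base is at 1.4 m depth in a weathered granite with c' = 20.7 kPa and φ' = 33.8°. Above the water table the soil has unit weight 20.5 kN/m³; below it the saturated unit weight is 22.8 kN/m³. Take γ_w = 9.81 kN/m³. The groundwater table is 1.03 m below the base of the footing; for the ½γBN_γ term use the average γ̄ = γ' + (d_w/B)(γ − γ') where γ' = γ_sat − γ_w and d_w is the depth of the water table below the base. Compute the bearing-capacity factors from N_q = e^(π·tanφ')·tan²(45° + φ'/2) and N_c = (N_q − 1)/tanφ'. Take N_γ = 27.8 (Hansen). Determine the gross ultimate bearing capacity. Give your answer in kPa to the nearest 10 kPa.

tan33.8° = 0.6694, so N_q = e^(π×0.6694)·tan²(61.9°) = 8.192 × 3.508 = 28.73.
N_c = (28.73 − 1)/tan33.8° = 41.43.
Effective surcharge at the founding depth q = γ·D_f = 20.5 × 1.4 = 28.7 kPa.
With d_w = 1.03 m < B, γ̄ = 12.99 + (1.03/3.1) × (20.5 − 12.99) = 15.485 kN/m³.
q_ult = c·N_c + q·N_q + 0.5·γ·B·N_γ
     = 20.7 × 41.426 + 28.7 × 28.732 + 0.5 × 15.485 × 3.1 × 27.8
     = 857.52 + 824.61 + 667.26 = 2349.4 kPa.

q_ult ≈ 2350 kPa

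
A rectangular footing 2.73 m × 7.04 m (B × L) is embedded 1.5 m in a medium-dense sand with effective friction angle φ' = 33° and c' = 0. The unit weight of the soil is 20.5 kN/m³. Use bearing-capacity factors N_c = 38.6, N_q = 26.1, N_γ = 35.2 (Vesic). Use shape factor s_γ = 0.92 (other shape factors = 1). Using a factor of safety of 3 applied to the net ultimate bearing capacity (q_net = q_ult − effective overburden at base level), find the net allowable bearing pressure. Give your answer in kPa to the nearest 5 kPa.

Overburden at base level: q = 20.5 × 1.5 = 30.75 kPa.
Surcharge term q·N_q = 30.75 × 26.1 = 802.58 kPa; self-weight term 0.5·γ·B·N_γ·s_γ = 0.5 × 20.5 × 2.73 × 35.2 × 0.92 = 906.19 kPa.
q_ult = 802.58 + 906.19 = 1708.8 kPa.
Net ultimate: q_net = 1708.8 − 30.75 = 1678 kPa.
q_all(net) = 1678 / 3 = 559.34 kPa.

q_all(net) ≈ 560 kPa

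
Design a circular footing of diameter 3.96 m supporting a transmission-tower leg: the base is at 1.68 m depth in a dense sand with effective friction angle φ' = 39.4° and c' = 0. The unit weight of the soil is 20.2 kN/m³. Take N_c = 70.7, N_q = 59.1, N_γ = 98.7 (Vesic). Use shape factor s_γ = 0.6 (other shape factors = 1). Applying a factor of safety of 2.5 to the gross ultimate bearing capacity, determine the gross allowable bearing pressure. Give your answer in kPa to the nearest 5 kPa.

q_all ≈ 1750 kPa

q = γ·D_f = 20.2 × 1.68 = 33.936 kPa.
q·N_q = 33.936 × 59.1 = 2005.6 kPa
0.5·γ·B·N_γ·s_γ = 0.5 × 20.2 × 3.96 × 98.7 × 0.6 = 2368.6 kPa
q_ult = 2005.6 + 2368.6 = 4374.2 kPa.
q_all = q_ult / FS = 4374.2 / 2.5 = 1749.7 kPa.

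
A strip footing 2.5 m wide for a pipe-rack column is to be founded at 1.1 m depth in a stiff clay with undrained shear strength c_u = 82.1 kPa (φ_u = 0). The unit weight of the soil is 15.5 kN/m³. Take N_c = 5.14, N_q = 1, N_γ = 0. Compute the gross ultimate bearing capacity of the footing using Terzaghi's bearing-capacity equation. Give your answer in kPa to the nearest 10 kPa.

Effective surcharge at the founding depth q = γ·D_f = 15.5 × 1.1 = 17.05 kPa.
q_ult = c·N_c + q·N_q
     = 82.1 × 5.14 + 17.05 × 1
     = 421.99 + 17.05 = 439.04 kPa.

q_ult ≈ 440 kPa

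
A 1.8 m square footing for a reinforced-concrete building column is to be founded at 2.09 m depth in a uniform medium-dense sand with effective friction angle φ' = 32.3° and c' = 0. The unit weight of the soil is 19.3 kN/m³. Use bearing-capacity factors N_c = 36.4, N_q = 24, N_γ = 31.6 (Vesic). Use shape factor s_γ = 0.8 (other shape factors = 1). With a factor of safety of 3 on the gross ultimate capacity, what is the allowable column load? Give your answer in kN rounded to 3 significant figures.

q = γ·D_f = 19.3 × 2.09 = 40.337 kPa.
q·N_q = 40.337 × 24 = 968.09 kPa
0.5·γ·B·N_γ·s_γ = 0.5 × 19.3 × 1.8 × 31.6 × 0.8 = 439.11 kPa
q_ult = 968.09 + 439.11 = 1407.2 kPa.
Gross allowable pressure q_all = 1407.2 / 3 = 469.07 kPa.
Footing area = 3.24 m², so allowable column load = 469.07 × 3.24 = 1519.8 kN.

P_all ≈ 1520 kN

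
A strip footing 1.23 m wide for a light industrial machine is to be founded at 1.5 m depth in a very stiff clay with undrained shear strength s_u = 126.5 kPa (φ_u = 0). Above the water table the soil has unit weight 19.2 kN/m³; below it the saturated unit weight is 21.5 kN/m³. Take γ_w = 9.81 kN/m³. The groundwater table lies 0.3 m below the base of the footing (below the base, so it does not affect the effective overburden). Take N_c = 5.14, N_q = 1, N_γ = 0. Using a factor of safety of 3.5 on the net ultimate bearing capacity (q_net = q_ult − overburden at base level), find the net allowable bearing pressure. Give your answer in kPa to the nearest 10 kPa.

q_all(net) ≈ 190 kPa

Overburden at base level: q = 19.2 × 1.5 = 28.8 kPa.
Cohesion term c·N_c = 126.5 × 5.14 = 650.21 kPa; surcharge term q·N_q = 28.8 × 1 = 28.8 kPa.
q_ult = 650.21 + 28.8 = 679.01 kPa.
q_net = 679.01 − 28.8 = 650.21 kPa.
q_all(net) = 650.21 / 3.5 = 185.77 kPa.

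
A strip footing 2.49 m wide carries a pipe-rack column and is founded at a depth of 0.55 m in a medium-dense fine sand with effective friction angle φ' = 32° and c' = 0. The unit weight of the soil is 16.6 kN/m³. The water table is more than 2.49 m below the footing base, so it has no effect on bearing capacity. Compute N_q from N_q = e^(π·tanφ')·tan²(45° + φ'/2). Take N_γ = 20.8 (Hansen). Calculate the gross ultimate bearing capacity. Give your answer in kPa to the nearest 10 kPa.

q_ult ≈ 640 kPa

tan32° = 0.6249, so N_q = e^(π×0.6249)·tan²(61°) = 7.121 × 3.255 = 23.18.
q = γ·D_f = 16.6 × 0.55 = 9.13 kPa.
q·N_q = 9.13 × 23.177 = 211.6 kPa
0.5·γ·B·N_γ = 0.5 × 16.6 × 2.49 × 20.8 = 429.87 kPa
q_ult = 211.6 + 429.87 = 641.48 kPa.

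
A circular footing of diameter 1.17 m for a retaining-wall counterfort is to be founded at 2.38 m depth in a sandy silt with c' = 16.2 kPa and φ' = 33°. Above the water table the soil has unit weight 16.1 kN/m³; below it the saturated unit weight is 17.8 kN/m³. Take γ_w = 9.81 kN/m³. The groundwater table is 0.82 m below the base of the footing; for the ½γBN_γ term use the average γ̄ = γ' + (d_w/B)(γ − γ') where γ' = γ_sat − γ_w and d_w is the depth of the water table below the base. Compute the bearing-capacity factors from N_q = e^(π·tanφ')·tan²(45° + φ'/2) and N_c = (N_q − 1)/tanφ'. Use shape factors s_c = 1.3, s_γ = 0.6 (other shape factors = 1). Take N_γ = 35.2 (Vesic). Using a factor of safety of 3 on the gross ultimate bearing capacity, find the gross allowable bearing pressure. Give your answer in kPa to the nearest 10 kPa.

N_q = e^(π·tan33°)·tan²(61.5°) = 26.09; N_c = (N_q − 1)/tanφ' = 38.64.
Overburden at base level: q = 16.1 × 2.38 = 38.318 kPa.
The water table is 0.82 m below the base (< B = 1.17 m), so the ½γBN_γ term uses γ̄ = γ' + (d_w/B)(γ − γ') = 7.99 + (0.82/1.17)(16.1 − 7.99) = 13.674 kN/m³.
Cohesion term c·N_c·s_c = 16.2 × 38.638 × 1.3 = 813.72 kPa; surcharge term q·N_q = 38.318 × 26.092 = 999.79 kPa; self-weight term 0.5·γ·B·N_γ·s_γ = 0.5 × 13.674 × 1.17 × 35.2 × 0.6 = 168.94 kPa.
q_ult = 813.72 + 999.79 + 168.94 = 1982.5 kPa.
q_all = 1982.5 / 3 = 660.82 kPa.

q_all ≈ 660 kPa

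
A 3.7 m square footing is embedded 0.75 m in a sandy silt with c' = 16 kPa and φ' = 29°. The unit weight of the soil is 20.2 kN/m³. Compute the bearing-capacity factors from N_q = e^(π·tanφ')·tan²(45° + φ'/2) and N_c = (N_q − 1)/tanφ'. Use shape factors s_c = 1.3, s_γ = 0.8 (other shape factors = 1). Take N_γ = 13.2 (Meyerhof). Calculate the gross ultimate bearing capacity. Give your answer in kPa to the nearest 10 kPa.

tan29° = 0.5543, so N_q = e^(π×0.5543)·tan²(59.5°) = 5.705 × 2.882 = 16.44.
N_c = (16.44 − 1)/tan29° = 27.86.
Overburden at base level: q = 20.2 × 0.75 = 15.15 kPa.
Cohesion term c·N_c·s_c = 16 × 27.86 × 1.3 = 579.5 kPa; surcharge term q·N_q = 15.15 × 16.443 = 249.12 kPa; self-weight term 0.5·γ·B·N_γ·s_γ = 0.5 × 20.2 × 3.7 × 13.2 × 0.8 = 394.63 kPa.
q_ult = 579.5 + 249.12 + 394.63 = 1223.2 kPa.

q_ult ≈ 1220 kPa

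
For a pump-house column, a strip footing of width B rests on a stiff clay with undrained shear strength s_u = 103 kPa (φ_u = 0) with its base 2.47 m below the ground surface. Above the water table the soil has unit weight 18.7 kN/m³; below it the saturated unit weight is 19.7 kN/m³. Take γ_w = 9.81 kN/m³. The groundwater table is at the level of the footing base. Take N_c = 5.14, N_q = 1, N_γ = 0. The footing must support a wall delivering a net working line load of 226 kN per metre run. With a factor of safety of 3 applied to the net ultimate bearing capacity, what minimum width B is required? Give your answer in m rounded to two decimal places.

Overburden at base level: q = 18.7 × 2.47 = 46.189 kPa.
Cohesion term c·N_c = 103 × 5.14 = 529.42 kPa; surcharge term q·N_q = 46.189 × 1 = 46.189 kPa.
q_ult = 529.42 + 46.189 = 575.61 kPa.
For φ = 0 the ½γBN_γ term vanishes, so q_ult is independent of B. q_net = 575.61 − 46.189 = 529.42 kPa; q_all(net) = 529.42/3 = 176.47 kPa.
Required width B = w / q_all(net) = 226 / 176.47 = 1.281 m.

B = 1.28 m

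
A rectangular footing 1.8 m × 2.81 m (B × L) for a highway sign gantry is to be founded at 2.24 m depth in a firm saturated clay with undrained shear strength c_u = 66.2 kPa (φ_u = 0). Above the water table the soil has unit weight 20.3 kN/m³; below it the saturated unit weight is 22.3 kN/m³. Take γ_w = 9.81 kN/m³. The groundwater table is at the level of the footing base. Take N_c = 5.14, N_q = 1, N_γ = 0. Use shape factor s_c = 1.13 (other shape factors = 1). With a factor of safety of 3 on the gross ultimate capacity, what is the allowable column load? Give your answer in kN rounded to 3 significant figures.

Overburden at base level: q = 20.3 × 2.24 = 45.472 kPa.
Cohesion term c·N_c·s_c = 66.2 × 5.14 × 1.13 = 384.5 kPa; surcharge term q·N_q = 45.472 × 1 = 45.472 kPa.
q_ult = 384.5 + 45.472 = 429.97 kPa.
Gross allowable pressure q_all = 429.97 / 3 = 143.32 kPa.
Footing area = 5.058 m², so allowable column load = 143.32 × 5.058 = 724.94 kN.

P_all ≈ 725 kN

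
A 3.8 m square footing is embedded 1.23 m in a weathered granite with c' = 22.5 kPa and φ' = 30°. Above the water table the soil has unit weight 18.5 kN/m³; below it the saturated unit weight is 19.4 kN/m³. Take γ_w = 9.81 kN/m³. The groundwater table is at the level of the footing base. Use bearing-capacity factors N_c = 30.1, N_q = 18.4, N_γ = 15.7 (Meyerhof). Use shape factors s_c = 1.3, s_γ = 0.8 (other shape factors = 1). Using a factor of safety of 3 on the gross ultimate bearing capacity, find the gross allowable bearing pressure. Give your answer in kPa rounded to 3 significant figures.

Effective surcharge at the founding depth q = γ·D_f = 18.5 × 1.23 = 22.755 kPa.
The water table coincides with the base, so in the self-weight term γ → γ' = 9.59 kN/m³.
q_ult = c·N_c·s_c + q·N_q + 0.5·γ·B·N_γ·s_γ
     = 22.5 × 30.1 × 1.3 + 22.755 × 18.4 + 0.5 × 9.59 × 3.8 × 15.7 × 0.8
     = 880.43 + 418.69 + 228.86 = 1528 kPa.
q_all = 1528 / 3 = 509.32 kPa.

q_all ≈ 509 kPa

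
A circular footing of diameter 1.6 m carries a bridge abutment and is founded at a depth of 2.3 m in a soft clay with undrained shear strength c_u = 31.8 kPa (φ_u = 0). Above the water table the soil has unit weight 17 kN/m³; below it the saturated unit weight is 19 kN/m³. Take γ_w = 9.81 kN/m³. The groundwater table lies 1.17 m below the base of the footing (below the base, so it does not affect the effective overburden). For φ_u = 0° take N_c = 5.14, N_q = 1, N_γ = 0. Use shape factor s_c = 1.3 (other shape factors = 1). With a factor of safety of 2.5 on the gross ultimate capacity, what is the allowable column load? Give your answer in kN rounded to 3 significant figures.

q = γ·D_f = 17 × 2.3 = 39.1 kPa.
c·N_c·s_c = 31.8 × 5.14 × 1.3 = 212.49 kPa
q·N_q = 39.1 × 1 = 39.1 kPa
q_ult = 212.49 + 39.1 = 251.59 kPa.
Gross allowable pressure q_all = 251.59 / 2.5 = 100.64 kPa.
Footing area = 2.0106 m², so allowable column load = 100.64 × 2.0106 = 202.34 kN.

P_all ≈ 202 kN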